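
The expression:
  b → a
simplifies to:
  a ∨ ¬b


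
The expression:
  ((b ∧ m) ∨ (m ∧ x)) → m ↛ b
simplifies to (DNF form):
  ¬b ∨ ¬m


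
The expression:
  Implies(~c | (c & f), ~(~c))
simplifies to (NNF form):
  c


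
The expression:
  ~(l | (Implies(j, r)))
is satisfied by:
  {j: True, r: False, l: False}


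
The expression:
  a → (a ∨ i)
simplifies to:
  True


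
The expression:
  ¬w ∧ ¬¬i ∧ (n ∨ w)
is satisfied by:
  {i: True, n: True, w: False}


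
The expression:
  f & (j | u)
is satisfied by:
  {u: True, j: True, f: True}
  {u: True, f: True, j: False}
  {j: True, f: True, u: False}


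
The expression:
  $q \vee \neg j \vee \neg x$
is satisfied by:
  {q: True, x: False, j: False}
  {q: False, x: False, j: False}
  {j: True, q: True, x: False}
  {j: True, q: False, x: False}
  {x: True, q: True, j: False}
  {x: True, q: False, j: False}
  {x: True, j: True, q: True}


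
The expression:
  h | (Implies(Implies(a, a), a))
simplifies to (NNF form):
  a | h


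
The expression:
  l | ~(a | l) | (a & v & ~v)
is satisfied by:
  {l: True, a: False}
  {a: False, l: False}
  {a: True, l: True}


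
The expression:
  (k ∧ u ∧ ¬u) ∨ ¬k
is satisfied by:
  {k: False}


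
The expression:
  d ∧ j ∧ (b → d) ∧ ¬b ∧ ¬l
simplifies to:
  d ∧ j ∧ ¬b ∧ ¬l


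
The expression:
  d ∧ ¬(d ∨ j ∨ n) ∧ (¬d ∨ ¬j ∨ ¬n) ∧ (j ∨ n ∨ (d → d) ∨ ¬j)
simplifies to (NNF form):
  False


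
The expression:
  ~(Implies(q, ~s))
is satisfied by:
  {s: True, q: True}


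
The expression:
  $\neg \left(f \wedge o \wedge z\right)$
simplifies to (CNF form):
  $\neg f \vee \neg o \vee \neg z$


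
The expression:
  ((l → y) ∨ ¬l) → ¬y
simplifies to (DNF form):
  ¬y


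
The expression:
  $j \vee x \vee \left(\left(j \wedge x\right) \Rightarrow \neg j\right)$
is always true.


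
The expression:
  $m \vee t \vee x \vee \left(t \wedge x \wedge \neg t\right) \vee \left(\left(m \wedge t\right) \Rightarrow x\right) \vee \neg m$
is always true.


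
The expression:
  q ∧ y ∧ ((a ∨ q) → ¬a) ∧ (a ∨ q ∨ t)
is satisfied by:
  {y: True, q: True, a: False}


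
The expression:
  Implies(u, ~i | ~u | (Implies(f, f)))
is always true.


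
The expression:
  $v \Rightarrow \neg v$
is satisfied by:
  {v: False}


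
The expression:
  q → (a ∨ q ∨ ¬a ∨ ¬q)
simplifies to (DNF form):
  True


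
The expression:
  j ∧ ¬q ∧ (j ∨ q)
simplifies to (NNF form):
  j ∧ ¬q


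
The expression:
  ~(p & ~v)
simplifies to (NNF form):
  v | ~p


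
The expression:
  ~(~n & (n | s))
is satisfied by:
  {n: True, s: False}
  {s: False, n: False}
  {s: True, n: True}


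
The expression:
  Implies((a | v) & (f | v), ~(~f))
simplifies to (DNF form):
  f | ~v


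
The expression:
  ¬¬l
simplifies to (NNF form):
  l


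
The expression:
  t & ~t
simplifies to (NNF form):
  False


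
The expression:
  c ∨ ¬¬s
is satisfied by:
  {c: True, s: True}
  {c: True, s: False}
  {s: True, c: False}


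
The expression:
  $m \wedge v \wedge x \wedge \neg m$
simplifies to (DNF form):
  $\text{False}$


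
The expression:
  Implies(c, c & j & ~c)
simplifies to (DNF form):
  ~c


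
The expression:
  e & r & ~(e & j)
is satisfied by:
  {r: True, e: True, j: False}


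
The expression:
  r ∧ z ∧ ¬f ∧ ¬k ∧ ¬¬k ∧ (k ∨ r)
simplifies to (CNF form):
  False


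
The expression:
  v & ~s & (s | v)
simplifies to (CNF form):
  v & ~s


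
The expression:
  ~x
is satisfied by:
  {x: False}


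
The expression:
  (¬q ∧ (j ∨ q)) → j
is always true.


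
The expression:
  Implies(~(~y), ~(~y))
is always true.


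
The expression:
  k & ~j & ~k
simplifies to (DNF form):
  False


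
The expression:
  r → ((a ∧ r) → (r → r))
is always true.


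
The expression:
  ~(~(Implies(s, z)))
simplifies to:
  z | ~s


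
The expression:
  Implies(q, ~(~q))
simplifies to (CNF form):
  True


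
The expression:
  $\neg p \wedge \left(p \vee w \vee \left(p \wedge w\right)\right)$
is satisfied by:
  {w: True, p: False}


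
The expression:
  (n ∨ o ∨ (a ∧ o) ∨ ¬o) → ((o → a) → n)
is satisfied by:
  {n: True, o: True, a: False}
  {n: True, a: False, o: False}
  {n: True, o: True, a: True}
  {n: True, a: True, o: False}
  {o: True, a: False, n: False}


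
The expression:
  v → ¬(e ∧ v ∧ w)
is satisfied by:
  {w: False, v: False, e: False}
  {e: True, w: False, v: False}
  {v: True, w: False, e: False}
  {e: True, v: True, w: False}
  {w: True, e: False, v: False}
  {e: True, w: True, v: False}
  {v: True, w: True, e: False}


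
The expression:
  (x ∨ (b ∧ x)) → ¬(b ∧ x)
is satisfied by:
  {x: False, b: False}
  {b: True, x: False}
  {x: True, b: False}


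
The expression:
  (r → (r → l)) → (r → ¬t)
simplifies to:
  ¬l ∨ ¬r ∨ ¬t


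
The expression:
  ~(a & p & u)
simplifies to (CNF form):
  ~a | ~p | ~u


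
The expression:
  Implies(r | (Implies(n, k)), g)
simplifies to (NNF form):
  g | (n & ~k & ~r)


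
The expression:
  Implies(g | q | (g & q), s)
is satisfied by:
  {s: True, q: False, g: False}
  {s: True, g: True, q: False}
  {s: True, q: True, g: False}
  {s: True, g: True, q: True}
  {g: False, q: False, s: False}


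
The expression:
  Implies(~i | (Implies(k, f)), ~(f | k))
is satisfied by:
  {i: True, k: False, f: False}
  {k: False, f: False, i: False}
  {i: True, k: True, f: False}


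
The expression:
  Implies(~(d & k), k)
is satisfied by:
  {k: True}


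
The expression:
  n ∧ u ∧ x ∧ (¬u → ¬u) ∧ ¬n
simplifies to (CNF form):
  False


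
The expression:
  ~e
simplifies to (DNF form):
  ~e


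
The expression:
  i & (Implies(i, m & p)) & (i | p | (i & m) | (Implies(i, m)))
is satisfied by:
  {m: True, p: True, i: True}


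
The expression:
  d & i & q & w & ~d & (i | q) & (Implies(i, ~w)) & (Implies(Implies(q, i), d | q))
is never true.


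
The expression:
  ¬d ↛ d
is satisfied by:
  {d: False}


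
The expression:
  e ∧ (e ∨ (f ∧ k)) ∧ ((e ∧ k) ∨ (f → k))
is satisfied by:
  {k: True, e: True, f: False}
  {e: True, f: False, k: False}
  {f: True, k: True, e: True}


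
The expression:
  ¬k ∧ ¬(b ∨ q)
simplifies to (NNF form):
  ¬b ∧ ¬k ∧ ¬q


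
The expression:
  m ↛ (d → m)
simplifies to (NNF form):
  False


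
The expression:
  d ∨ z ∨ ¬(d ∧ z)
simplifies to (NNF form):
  True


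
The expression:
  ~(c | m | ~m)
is never true.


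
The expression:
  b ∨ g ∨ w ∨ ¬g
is always true.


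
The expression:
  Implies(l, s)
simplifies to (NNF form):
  s | ~l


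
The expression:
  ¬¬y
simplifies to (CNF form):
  y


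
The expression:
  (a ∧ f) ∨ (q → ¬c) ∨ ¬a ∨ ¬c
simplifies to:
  f ∨ ¬a ∨ ¬c ∨ ¬q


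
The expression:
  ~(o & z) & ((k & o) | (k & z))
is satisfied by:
  {o: True, k: True, z: False}
  {z: True, k: True, o: False}


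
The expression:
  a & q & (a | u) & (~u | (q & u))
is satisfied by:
  {a: True, q: True}


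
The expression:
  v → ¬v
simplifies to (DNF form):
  ¬v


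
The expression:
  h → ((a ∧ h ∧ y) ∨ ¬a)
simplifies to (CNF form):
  y ∨ ¬a ∨ ¬h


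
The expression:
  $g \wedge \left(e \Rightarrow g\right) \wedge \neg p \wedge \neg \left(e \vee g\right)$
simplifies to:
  $\text{False}$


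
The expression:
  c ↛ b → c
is always true.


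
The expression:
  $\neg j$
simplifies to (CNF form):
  $\neg j$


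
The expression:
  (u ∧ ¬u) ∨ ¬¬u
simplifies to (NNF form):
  u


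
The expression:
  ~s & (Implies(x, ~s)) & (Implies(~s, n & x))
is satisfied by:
  {x: True, n: True, s: False}


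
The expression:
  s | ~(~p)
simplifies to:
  p | s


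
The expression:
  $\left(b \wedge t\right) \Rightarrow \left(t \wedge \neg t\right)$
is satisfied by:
  {t: False, b: False}
  {b: True, t: False}
  {t: True, b: False}


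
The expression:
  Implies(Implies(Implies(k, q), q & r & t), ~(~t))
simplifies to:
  q | t | ~k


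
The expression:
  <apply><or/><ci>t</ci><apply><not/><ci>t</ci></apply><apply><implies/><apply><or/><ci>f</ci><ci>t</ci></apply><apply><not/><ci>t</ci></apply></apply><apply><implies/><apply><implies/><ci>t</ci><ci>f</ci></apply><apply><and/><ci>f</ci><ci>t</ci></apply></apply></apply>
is always true.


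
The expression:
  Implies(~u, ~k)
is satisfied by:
  {u: True, k: False}
  {k: False, u: False}
  {k: True, u: True}


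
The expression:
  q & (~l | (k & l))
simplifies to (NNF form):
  q & (k | ~l)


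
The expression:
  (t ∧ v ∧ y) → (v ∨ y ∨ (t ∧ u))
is always true.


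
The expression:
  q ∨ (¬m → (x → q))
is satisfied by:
  {q: True, m: True, x: False}
  {q: True, m: False, x: False}
  {m: True, q: False, x: False}
  {q: False, m: False, x: False}
  {x: True, q: True, m: True}
  {x: True, q: True, m: False}
  {x: True, m: True, q: False}


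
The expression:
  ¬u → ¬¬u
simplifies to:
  u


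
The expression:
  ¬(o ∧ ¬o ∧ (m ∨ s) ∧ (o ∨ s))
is always true.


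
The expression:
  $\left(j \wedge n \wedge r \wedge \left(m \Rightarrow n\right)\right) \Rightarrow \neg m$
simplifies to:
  $\neg j \vee \neg m \vee \neg n \vee \neg r$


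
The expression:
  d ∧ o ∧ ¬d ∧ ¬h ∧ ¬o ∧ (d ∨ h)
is never true.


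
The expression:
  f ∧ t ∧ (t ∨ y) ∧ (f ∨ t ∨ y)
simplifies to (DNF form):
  f ∧ t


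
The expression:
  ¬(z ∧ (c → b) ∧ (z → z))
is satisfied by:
  {c: True, z: False, b: False}
  {c: False, z: False, b: False}
  {b: True, c: True, z: False}
  {b: True, c: False, z: False}
  {z: True, c: True, b: False}


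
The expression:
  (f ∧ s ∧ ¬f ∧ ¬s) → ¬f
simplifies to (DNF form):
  True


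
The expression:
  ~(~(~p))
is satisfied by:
  {p: False}


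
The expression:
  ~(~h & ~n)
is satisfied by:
  {n: True, h: True}
  {n: True, h: False}
  {h: True, n: False}


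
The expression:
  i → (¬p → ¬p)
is always true.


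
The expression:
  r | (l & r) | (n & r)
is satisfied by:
  {r: True}


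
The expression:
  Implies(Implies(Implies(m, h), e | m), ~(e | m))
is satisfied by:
  {e: False, m: False}


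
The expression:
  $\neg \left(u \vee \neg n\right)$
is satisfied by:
  {n: True, u: False}


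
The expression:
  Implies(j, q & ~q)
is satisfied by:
  {j: False}


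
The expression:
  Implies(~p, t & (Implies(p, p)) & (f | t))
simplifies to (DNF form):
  p | t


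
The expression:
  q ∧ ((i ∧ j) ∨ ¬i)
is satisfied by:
  {j: True, q: True, i: False}
  {q: True, i: False, j: False}
  {i: True, j: True, q: True}


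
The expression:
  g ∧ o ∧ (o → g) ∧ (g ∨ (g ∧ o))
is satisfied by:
  {g: True, o: True}


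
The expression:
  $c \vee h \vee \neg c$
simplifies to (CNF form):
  $\text{True}$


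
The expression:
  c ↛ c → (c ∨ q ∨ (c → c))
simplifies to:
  True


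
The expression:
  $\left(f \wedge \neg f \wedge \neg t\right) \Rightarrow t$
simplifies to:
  $\text{True}$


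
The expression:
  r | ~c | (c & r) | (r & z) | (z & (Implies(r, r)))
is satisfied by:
  {r: True, z: True, c: False}
  {r: True, c: False, z: False}
  {z: True, c: False, r: False}
  {z: False, c: False, r: False}
  {r: True, z: True, c: True}
  {r: True, c: True, z: False}
  {z: True, c: True, r: False}


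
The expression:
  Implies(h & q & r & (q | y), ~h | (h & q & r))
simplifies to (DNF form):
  True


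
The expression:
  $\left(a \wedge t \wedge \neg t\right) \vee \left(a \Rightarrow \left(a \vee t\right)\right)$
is always true.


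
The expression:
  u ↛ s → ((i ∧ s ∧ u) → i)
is always true.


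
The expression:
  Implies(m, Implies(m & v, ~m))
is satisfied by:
  {m: False, v: False}
  {v: True, m: False}
  {m: True, v: False}


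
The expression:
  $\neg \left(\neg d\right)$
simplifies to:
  $d$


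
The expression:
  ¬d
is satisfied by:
  {d: False}


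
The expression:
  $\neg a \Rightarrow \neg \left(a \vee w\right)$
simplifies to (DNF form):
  $a \vee \neg w$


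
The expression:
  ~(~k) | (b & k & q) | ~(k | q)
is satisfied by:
  {k: True, q: False}
  {q: False, k: False}
  {q: True, k: True}


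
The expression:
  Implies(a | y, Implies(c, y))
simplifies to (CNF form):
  y | ~a | ~c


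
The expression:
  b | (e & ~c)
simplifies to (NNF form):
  b | (e & ~c)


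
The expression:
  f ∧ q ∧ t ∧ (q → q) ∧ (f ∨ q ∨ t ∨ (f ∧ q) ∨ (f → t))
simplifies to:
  f ∧ q ∧ t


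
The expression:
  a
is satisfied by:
  {a: True}


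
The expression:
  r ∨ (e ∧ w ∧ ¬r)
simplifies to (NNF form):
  r ∨ (e ∧ w)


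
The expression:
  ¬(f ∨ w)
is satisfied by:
  {w: False, f: False}


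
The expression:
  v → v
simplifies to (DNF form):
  True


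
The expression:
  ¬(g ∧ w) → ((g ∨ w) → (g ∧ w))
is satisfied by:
  {w: False, g: False}
  {g: True, w: True}


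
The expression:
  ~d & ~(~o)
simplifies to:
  o & ~d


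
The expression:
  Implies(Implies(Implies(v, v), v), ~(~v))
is always true.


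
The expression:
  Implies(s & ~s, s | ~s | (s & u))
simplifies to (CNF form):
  True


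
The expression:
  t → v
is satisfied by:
  {v: True, t: False}
  {t: False, v: False}
  {t: True, v: True}


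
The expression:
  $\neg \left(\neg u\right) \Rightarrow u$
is always true.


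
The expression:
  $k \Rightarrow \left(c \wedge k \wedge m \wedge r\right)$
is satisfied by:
  {c: True, r: True, m: True, k: False}
  {c: True, r: True, m: False, k: False}
  {c: True, m: True, r: False, k: False}
  {c: True, m: False, r: False, k: False}
  {r: True, m: True, c: False, k: False}
  {r: True, c: False, m: False, k: False}
  {r: False, m: True, c: False, k: False}
  {r: False, c: False, m: False, k: False}
  {c: True, k: True, r: True, m: True}


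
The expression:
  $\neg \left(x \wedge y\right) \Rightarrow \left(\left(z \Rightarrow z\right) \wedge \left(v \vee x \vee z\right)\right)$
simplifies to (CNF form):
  $v \vee x \vee z$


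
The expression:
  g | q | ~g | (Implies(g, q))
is always true.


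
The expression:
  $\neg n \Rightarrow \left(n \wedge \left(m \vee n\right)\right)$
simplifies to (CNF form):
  $n$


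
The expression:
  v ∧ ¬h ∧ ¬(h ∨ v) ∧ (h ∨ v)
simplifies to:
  False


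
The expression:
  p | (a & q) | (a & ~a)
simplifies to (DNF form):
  p | (a & q)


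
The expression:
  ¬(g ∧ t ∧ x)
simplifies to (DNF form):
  ¬g ∨ ¬t ∨ ¬x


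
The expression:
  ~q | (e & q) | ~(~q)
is always true.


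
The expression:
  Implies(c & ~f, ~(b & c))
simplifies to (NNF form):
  f | ~b | ~c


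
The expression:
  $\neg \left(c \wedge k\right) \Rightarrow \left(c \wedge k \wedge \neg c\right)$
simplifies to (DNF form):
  $c \wedge k$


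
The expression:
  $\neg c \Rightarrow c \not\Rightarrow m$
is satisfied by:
  {c: True}


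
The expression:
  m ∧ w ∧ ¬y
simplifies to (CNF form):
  m ∧ w ∧ ¬y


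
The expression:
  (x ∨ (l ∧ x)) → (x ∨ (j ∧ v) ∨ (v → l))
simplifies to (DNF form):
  True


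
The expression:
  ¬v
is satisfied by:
  {v: False}


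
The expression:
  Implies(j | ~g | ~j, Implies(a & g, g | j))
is always true.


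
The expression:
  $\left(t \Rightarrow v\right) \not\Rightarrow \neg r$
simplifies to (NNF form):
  $r \wedge \left(v \vee \neg t\right)$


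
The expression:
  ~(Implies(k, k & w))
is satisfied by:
  {k: True, w: False}


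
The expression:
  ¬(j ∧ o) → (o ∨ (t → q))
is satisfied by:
  {q: True, o: True, t: False}
  {q: True, o: False, t: False}
  {o: True, q: False, t: False}
  {q: False, o: False, t: False}
  {q: True, t: True, o: True}
  {q: True, t: True, o: False}
  {t: True, o: True, q: False}


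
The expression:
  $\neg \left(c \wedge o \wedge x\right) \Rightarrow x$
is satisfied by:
  {x: True}


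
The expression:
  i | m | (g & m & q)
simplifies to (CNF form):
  i | m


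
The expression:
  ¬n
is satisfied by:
  {n: False}


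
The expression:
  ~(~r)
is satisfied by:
  {r: True}


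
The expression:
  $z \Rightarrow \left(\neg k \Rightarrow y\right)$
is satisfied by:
  {y: True, k: True, z: False}
  {y: True, z: False, k: False}
  {k: True, z: False, y: False}
  {k: False, z: False, y: False}
  {y: True, k: True, z: True}
  {y: True, z: True, k: False}
  {k: True, z: True, y: False}


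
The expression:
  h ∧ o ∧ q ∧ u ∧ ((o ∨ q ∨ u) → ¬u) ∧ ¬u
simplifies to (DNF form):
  False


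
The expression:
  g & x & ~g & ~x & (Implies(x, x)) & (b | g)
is never true.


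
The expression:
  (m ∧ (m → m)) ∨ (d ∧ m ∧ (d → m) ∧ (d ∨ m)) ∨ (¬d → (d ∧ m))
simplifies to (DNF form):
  d ∨ m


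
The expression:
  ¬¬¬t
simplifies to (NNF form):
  ¬t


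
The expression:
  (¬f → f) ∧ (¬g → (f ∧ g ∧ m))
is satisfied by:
  {g: True, f: True}


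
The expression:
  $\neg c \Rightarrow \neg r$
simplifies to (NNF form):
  $c \vee \neg r$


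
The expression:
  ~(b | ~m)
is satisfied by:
  {m: True, b: False}


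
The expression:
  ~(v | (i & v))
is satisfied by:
  {v: False}


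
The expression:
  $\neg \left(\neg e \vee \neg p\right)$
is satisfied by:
  {p: True, e: True}


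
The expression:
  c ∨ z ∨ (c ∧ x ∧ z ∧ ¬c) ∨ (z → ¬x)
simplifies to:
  True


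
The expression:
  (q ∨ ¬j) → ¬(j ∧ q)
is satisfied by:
  {q: False, j: False}
  {j: True, q: False}
  {q: True, j: False}


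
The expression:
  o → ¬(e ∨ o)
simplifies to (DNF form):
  ¬o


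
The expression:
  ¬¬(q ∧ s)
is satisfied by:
  {s: True, q: True}


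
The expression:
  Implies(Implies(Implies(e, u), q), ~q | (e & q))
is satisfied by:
  {e: True, q: False}
  {q: False, e: False}
  {q: True, e: True}


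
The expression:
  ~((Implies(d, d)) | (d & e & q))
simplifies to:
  False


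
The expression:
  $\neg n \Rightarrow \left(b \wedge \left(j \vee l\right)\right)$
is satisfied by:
  {n: True, b: True, l: True, j: True}
  {n: True, b: True, l: True, j: False}
  {n: True, b: True, j: True, l: False}
  {n: True, b: True, j: False, l: False}
  {n: True, l: True, j: True, b: False}
  {n: True, l: True, j: False, b: False}
  {n: True, l: False, j: True, b: False}
  {n: True, l: False, j: False, b: False}
  {b: True, l: True, j: True, n: False}
  {b: True, l: True, j: False, n: False}
  {b: True, j: True, l: False, n: False}


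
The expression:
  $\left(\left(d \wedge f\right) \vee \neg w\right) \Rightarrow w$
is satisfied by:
  {w: True}


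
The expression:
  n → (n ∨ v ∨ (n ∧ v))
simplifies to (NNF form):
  True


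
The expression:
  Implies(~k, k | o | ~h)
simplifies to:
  k | o | ~h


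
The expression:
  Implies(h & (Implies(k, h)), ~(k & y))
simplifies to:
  ~h | ~k | ~y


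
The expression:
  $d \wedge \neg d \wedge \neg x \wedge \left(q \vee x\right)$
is never true.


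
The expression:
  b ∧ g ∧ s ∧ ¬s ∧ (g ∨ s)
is never true.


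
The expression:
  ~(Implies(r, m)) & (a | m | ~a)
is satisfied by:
  {r: True, m: False}


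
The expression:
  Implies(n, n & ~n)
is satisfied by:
  {n: False}


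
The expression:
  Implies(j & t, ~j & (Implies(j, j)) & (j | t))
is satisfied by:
  {t: False, j: False}
  {j: True, t: False}
  {t: True, j: False}


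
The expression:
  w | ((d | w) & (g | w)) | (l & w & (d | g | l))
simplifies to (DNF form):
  w | (d & g)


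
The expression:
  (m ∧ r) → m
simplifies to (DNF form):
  True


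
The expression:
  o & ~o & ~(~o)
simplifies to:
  False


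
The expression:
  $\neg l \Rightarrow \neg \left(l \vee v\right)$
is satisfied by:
  {l: True, v: False}
  {v: False, l: False}
  {v: True, l: True}


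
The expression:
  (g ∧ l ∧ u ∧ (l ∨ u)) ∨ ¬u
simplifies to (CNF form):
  (g ∨ ¬u) ∧ (l ∨ ¬u)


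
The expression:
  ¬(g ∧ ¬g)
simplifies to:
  True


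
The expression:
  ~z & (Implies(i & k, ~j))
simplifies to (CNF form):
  ~z & (~i | ~j | ~k)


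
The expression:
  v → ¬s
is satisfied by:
  {s: False, v: False}
  {v: True, s: False}
  {s: True, v: False}


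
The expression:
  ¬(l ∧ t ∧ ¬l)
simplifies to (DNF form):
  True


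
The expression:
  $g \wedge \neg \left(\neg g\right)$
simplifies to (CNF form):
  $g$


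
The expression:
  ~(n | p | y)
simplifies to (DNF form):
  ~n & ~p & ~y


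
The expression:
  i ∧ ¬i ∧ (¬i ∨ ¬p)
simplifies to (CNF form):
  False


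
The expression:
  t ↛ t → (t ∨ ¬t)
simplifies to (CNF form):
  True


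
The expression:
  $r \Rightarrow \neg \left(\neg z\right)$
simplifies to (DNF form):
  $z \vee \neg r$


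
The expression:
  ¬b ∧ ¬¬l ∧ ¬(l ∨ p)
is never true.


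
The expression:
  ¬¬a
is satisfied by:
  {a: True}


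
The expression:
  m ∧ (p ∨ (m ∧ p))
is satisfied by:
  {m: True, p: True}


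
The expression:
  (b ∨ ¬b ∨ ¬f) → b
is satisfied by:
  {b: True}


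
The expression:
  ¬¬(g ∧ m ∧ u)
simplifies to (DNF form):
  g ∧ m ∧ u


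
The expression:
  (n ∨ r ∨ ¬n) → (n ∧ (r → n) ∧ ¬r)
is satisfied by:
  {n: True, r: False}


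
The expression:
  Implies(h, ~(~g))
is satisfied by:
  {g: True, h: False}
  {h: False, g: False}
  {h: True, g: True}


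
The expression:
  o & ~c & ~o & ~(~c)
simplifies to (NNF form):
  False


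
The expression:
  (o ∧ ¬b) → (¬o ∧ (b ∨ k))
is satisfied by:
  {b: True, o: False}
  {o: False, b: False}
  {o: True, b: True}


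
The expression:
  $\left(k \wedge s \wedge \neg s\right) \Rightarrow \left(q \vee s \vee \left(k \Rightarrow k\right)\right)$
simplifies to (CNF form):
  $\text{True}$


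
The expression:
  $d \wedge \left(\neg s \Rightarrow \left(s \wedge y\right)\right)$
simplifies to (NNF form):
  $d \wedge s$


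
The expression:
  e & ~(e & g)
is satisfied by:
  {e: True, g: False}


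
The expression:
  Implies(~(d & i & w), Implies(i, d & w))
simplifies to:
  ~i | (d & w)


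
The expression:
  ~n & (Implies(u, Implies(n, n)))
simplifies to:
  ~n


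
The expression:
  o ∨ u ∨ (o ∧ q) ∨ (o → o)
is always true.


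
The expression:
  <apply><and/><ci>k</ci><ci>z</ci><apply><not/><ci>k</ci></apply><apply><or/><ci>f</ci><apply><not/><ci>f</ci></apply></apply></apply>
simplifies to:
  <false/>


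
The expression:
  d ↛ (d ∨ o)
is never true.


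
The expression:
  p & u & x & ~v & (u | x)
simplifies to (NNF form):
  p & u & x & ~v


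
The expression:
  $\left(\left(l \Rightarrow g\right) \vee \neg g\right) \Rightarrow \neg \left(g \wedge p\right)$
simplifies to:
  $\neg g \vee \neg p$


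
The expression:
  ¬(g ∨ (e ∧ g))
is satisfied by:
  {g: False}


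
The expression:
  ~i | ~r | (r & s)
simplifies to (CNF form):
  s | ~i | ~r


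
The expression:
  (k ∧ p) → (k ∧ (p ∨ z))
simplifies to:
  True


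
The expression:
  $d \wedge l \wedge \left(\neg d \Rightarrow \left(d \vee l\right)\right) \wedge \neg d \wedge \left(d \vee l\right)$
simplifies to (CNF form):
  $\text{False}$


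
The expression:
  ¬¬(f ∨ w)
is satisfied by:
  {w: True, f: True}
  {w: True, f: False}
  {f: True, w: False}


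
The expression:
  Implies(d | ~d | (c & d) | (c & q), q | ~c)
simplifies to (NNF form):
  q | ~c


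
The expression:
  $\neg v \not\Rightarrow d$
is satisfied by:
  {d: False, v: False}


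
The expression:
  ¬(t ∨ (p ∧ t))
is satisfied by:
  {t: False}


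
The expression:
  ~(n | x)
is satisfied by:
  {n: False, x: False}


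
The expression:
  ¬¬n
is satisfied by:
  {n: True}


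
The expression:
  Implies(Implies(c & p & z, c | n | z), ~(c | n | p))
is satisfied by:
  {n: False, p: False, c: False}


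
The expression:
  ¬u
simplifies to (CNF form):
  ¬u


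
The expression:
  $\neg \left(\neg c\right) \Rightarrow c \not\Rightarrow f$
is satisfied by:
  {c: False, f: False}
  {f: True, c: False}
  {c: True, f: False}


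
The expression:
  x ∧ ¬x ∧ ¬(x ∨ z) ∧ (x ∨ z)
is never true.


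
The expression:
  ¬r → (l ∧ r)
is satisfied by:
  {r: True}


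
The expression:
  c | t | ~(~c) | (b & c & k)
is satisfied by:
  {t: True, c: True}
  {t: True, c: False}
  {c: True, t: False}


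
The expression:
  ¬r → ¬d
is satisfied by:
  {r: True, d: False}
  {d: False, r: False}
  {d: True, r: True}


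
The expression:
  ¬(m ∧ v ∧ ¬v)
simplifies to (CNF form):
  True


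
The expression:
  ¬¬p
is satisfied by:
  {p: True}


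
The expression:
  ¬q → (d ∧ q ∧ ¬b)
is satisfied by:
  {q: True}


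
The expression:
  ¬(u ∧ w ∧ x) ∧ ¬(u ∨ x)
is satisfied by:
  {x: False, u: False}


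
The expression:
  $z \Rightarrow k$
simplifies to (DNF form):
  $k \vee \neg z$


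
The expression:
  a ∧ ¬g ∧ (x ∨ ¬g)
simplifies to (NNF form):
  a ∧ ¬g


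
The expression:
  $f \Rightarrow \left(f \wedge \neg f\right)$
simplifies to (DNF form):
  $\neg f$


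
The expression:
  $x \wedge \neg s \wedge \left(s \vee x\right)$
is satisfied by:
  {x: True, s: False}


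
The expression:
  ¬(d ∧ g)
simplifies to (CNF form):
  ¬d ∨ ¬g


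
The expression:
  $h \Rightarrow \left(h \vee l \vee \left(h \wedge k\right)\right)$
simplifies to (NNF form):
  $\text{True}$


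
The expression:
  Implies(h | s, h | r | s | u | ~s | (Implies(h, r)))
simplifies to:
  True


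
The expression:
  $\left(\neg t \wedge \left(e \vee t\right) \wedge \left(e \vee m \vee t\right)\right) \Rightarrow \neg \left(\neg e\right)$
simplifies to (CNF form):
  $\text{True}$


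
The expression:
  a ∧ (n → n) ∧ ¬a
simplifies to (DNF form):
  False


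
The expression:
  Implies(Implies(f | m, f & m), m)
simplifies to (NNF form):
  f | m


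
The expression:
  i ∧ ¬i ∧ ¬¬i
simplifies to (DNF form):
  False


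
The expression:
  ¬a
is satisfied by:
  {a: False}


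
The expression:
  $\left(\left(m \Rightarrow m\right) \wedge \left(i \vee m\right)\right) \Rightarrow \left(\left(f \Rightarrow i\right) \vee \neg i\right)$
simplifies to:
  $\text{True}$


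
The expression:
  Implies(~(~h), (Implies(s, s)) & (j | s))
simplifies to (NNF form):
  j | s | ~h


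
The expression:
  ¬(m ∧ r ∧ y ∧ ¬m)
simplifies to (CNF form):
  True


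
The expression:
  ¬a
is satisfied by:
  {a: False}


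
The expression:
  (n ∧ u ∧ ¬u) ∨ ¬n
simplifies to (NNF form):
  ¬n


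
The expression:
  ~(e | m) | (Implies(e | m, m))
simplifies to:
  m | ~e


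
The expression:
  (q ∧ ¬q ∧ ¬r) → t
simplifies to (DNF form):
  True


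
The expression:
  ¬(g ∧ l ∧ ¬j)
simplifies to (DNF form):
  j ∨ ¬g ∨ ¬l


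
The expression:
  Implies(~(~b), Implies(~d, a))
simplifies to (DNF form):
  a | d | ~b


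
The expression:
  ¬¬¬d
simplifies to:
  ¬d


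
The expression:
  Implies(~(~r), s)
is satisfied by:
  {s: True, r: False}
  {r: False, s: False}
  {r: True, s: True}


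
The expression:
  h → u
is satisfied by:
  {u: True, h: False}
  {h: False, u: False}
  {h: True, u: True}


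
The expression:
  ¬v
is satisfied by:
  {v: False}


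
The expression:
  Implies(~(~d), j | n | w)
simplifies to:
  j | n | w | ~d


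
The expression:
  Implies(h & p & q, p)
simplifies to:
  True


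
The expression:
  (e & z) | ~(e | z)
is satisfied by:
  {e: False, z: False}
  {z: True, e: True}


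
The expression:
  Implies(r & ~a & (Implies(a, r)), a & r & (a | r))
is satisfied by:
  {a: True, r: False}
  {r: False, a: False}
  {r: True, a: True}


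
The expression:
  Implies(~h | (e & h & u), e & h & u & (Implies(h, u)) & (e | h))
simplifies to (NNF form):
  h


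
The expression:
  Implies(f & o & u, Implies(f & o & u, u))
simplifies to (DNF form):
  True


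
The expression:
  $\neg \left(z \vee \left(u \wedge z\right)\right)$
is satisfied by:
  {z: False}


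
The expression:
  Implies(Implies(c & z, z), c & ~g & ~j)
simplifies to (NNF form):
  c & ~g & ~j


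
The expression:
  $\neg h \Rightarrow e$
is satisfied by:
  {e: True, h: True}
  {e: True, h: False}
  {h: True, e: False}


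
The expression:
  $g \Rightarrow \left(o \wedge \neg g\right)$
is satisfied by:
  {g: False}


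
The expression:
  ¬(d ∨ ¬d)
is never true.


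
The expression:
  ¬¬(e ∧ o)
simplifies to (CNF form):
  e ∧ o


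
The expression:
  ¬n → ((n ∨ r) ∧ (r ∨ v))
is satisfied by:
  {r: True, n: True}
  {r: True, n: False}
  {n: True, r: False}


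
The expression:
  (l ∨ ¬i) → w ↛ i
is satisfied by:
  {w: True, l: False, i: False}
  {i: True, w: True, l: False}
  {i: True, l: False, w: False}
  {w: True, l: True, i: False}


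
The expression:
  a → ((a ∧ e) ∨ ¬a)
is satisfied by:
  {e: True, a: False}
  {a: False, e: False}
  {a: True, e: True}


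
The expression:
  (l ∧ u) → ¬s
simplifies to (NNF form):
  ¬l ∨ ¬s ∨ ¬u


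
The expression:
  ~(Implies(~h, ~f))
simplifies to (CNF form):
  f & ~h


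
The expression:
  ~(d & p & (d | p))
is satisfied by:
  {p: False, d: False}
  {d: True, p: False}
  {p: True, d: False}


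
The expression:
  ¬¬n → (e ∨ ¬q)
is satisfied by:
  {e: True, n: False, q: False}
  {e: False, n: False, q: False}
  {q: True, e: True, n: False}
  {q: True, e: False, n: False}
  {n: True, e: True, q: False}
  {n: True, e: False, q: False}
  {n: True, q: True, e: True}


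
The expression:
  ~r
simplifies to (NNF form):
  ~r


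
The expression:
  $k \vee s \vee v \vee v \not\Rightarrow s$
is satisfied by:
  {k: True, v: True, s: True}
  {k: True, v: True, s: False}
  {k: True, s: True, v: False}
  {k: True, s: False, v: False}
  {v: True, s: True, k: False}
  {v: True, s: False, k: False}
  {s: True, v: False, k: False}


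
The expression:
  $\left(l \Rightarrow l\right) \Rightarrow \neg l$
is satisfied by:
  {l: False}


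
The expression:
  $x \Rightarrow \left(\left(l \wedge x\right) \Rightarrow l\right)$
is always true.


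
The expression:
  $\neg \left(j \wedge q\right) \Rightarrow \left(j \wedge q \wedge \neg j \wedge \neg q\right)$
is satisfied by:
  {j: True, q: True}


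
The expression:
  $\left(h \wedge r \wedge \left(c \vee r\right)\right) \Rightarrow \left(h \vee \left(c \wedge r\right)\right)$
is always true.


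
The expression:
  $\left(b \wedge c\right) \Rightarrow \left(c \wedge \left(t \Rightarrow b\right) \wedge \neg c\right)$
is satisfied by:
  {c: False, b: False}
  {b: True, c: False}
  {c: True, b: False}


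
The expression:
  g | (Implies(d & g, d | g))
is always true.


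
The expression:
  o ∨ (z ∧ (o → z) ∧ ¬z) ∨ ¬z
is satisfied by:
  {o: True, z: False}
  {z: False, o: False}
  {z: True, o: True}


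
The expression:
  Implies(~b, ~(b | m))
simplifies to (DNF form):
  b | ~m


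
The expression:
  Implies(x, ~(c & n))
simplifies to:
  ~c | ~n | ~x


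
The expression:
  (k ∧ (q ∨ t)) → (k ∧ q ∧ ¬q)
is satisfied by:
  {t: False, k: False, q: False}
  {q: True, t: False, k: False}
  {t: True, q: False, k: False}
  {q: True, t: True, k: False}
  {k: True, q: False, t: False}


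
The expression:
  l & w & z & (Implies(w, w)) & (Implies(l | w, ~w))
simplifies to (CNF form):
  False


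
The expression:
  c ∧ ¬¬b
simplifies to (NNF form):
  b ∧ c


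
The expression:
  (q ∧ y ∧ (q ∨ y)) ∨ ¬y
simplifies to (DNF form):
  q ∨ ¬y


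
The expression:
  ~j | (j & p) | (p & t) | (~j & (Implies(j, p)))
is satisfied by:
  {p: True, j: False}
  {j: False, p: False}
  {j: True, p: True}


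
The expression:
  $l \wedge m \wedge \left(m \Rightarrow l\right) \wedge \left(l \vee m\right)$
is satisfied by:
  {m: True, l: True}


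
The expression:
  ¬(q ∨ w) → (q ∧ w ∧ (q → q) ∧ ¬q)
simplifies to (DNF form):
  q ∨ w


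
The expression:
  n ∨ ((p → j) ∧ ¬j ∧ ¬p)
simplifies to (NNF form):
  n ∨ (¬j ∧ ¬p)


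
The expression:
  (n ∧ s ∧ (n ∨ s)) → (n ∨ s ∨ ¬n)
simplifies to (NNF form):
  True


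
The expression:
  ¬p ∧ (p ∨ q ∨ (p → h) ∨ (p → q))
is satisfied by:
  {p: False}


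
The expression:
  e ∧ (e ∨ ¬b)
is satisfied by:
  {e: True}


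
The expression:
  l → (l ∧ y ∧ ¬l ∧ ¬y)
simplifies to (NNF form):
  ¬l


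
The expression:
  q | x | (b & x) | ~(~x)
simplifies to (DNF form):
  q | x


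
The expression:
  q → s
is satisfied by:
  {s: True, q: False}
  {q: False, s: False}
  {q: True, s: True}


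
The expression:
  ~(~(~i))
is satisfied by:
  {i: False}


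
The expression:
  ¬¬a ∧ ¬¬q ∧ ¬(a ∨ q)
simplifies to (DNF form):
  False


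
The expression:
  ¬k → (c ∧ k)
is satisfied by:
  {k: True}


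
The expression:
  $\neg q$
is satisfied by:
  {q: False}


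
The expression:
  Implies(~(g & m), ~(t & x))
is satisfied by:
  {g: True, m: True, t: False, x: False}
  {g: True, m: False, t: False, x: False}
  {m: True, x: False, g: False, t: False}
  {x: False, m: False, g: False, t: False}
  {x: True, g: True, m: True, t: False}
  {x: True, g: True, m: False, t: False}
  {x: True, m: True, g: False, t: False}
  {x: True, m: False, g: False, t: False}
  {t: True, g: True, m: True, x: False}
  {t: True, g: True, m: False, x: False}
  {t: True, m: True, g: False, x: False}
  {t: True, m: False, g: False, x: False}
  {x: True, t: True, g: True, m: True}


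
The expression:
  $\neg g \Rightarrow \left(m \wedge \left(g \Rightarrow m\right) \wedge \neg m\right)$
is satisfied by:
  {g: True}


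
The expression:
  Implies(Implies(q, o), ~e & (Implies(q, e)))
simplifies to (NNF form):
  (q & ~o) | (~e & ~q)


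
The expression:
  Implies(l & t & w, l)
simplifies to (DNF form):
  True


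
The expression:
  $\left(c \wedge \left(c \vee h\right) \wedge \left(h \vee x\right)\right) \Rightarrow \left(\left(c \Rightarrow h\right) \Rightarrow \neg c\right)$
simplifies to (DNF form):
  $\neg c \vee \neg h$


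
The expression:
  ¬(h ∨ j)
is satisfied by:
  {h: False, j: False}


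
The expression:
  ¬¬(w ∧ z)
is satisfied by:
  {z: True, w: True}


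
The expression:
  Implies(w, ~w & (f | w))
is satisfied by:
  {w: False}


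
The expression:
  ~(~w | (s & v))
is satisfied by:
  {w: True, s: False, v: False}
  {v: True, w: True, s: False}
  {s: True, w: True, v: False}


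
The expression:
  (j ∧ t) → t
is always true.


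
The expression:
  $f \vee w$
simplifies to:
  $f \vee w$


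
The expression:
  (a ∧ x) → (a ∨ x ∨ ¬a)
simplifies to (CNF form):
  True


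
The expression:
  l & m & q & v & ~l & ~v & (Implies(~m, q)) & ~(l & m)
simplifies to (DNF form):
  False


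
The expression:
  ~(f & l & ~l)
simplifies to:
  True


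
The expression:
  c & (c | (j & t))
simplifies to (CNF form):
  c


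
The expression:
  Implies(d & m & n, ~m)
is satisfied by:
  {m: False, d: False, n: False}
  {n: True, m: False, d: False}
  {d: True, m: False, n: False}
  {n: True, d: True, m: False}
  {m: True, n: False, d: False}
  {n: True, m: True, d: False}
  {d: True, m: True, n: False}


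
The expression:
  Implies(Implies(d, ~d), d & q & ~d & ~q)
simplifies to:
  d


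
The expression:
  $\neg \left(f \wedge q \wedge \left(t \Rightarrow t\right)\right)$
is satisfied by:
  {q: False, f: False}
  {f: True, q: False}
  {q: True, f: False}


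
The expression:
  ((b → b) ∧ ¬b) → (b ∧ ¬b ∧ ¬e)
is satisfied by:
  {b: True}


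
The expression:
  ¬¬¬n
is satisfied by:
  {n: False}


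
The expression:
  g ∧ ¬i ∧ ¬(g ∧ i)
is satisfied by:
  {g: True, i: False}


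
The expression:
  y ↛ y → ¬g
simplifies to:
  True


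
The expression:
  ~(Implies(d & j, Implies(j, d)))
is never true.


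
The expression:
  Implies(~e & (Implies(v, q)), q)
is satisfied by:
  {q: True, v: True, e: True}
  {q: True, v: True, e: False}
  {q: True, e: True, v: False}
  {q: True, e: False, v: False}
  {v: True, e: True, q: False}
  {v: True, e: False, q: False}
  {e: True, v: False, q: False}


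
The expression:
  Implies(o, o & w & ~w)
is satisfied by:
  {o: False}


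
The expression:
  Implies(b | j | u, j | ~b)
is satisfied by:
  {j: True, b: False}
  {b: False, j: False}
  {b: True, j: True}


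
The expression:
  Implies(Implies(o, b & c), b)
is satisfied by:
  {b: True, o: True}
  {b: True, o: False}
  {o: True, b: False}


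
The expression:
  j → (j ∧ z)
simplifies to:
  z ∨ ¬j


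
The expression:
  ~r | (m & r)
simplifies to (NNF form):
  m | ~r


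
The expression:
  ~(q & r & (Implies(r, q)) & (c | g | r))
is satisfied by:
  {q: False, r: False}
  {r: True, q: False}
  {q: True, r: False}


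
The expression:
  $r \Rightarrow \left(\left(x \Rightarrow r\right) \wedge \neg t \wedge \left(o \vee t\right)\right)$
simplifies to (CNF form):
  $\left(o \vee \neg r\right) \wedge \left(\neg r \vee \neg t\right)$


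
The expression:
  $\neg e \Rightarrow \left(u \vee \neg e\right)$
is always true.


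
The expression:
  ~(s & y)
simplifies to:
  ~s | ~y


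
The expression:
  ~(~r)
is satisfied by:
  {r: True}


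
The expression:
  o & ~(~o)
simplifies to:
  o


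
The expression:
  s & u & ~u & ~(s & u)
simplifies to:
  False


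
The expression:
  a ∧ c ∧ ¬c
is never true.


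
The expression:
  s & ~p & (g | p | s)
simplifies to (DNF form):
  s & ~p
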